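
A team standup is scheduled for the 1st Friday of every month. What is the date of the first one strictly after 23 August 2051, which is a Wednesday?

August 2051 starts on a Tuesday, so its 1st Friday is 4 August 2051 (3 days in).
That is not after 23 August 2051, so look at September 2051.
September 2051 starts on a Friday, so its 1st Friday is 1 September 2051.

1 September 2051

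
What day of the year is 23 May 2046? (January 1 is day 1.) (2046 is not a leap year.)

143

Days in months before May: 31 + 28 + 31 + 30 = 120.
Plus 23 days into May → day 143.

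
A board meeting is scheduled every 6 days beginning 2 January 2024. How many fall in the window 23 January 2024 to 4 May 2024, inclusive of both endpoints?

17

Occurrences land 6·i days after 2 January 2024 for i = 0, 1, 2, …
23 January 2024 is 21 days after the start; 21 ÷ 6 = 3 remainder 3; since the remainder is 3, round up to i = 4. First occurrence in the window: #5 on 26 January 2024 (4×6 = 24 days in).
4 May 2024 is 123 days after the start; 123 ÷ 6 = 20 remainder 3. Last occurrence in the window: #21 on 1 May 2024.
Occurrences #5 through #21: 17 in total.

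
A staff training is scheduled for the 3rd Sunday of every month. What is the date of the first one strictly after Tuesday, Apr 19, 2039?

May 15, 2039

Apr 2039 starts on a Friday; its first Sunday is the 3rd, so the 3rd Sunday is the 17th — Apr 17, 2039.
That is not after Apr 19, 2039, so look at May 2039.
May 2039 starts on a Sunday; its first Sunday is the 1st, so the 3rd Sunday is the 15th — May 15, 2039.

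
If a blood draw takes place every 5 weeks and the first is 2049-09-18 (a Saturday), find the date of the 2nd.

The 2nd occurrence is 1 interval after the first: 1 × 35 = 35 days after 2049-09-18.
September has 30 days — 12 days to the end of September leaves 23.
23 days into October → 2049-10-23.

2049-10-23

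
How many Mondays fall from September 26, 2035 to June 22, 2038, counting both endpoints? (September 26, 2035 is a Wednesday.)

143

September 26, 2035 is a Wednesday; the first Monday on or after it is October 1, 2035 (5 days later).
From October 1, 2035 to June 22, 2038: 91 + 366 + 365 + 173 = 995 days (rest of 2035, 2036, 2037, to June 22, 2038 in 2038).
995 ÷ 7 = 142 full weeks with remainder 1, so 142 more Mondays after the first → 143.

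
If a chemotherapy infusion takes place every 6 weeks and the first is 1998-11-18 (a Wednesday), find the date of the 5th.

The 5th occurrence is 4 intervals after the first: 4 × 42 = 168 days after 1998-11-18.
November has 30 days — 12 days to the end of November leaves 156.
December has 31 days (125 left).
January has 31 days (94 left).
February has 28 days (66 left).
March has 31 days (35 left).
April has 30 days (5 left).
5 days into May → 1999-05-05.

1999-05-05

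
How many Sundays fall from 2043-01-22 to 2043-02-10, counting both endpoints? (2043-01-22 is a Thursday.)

3

2043-01-22 is a Thursday; the first Sunday on or after it is 2043-01-25 (3 days later).
From 2043-01-25 to 2043-02-10: 6 + 10 = 16 days (rest of January, February).
16 ÷ 7 = 2 full weeks with remainder 2, so 2 more Sundays after the first → 3.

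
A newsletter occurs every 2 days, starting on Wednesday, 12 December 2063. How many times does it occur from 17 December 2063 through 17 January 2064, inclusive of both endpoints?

16

Occurrences land 2·i days after 12 December 2063 for i = 0, 1, 2, …
17 December 2063 is 5 days after the start; 5 ÷ 2 = 2 remainder 1; since the remainder is 1, round up to i = 3. First occurrence in the window: #4 on 18 December 2063 (3×2 = 6 days in).
17 January 2064 is 36 days after the start; 36 ÷ 2 = 18 remainder 0. Last occurrence in the window: #19 on 17 January 2064.
Occurrences #4 through #19: 16 in total.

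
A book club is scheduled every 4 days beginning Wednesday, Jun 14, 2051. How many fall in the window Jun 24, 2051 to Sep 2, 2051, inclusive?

Occurrences land 4·i days after Jun 14, 2051 for i = 0, 1, 2, …
Jun 24, 2051 is 10 days after the start; 10 ÷ 4 = 2 remainder 2; since the remainder is 2, round up to i = 3. First occurrence in the window: #4 on Jun 26, 2051 (3×4 = 12 days in).
Sep 2, 2051 is 80 days after the start; 80 ÷ 4 = 20 remainder 0. Last occurrence in the window: #21 on Sep 2, 2051.
Occurrences #4 through #21: 18 in total.

18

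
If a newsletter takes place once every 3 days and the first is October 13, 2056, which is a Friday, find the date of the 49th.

The 49th occurrence is 48 intervals after the first: 48 × 3 = 144 days after October 13, 2056.
October has 31 days — 18 days to the end of October leaves 126.
November has 30 days (96 left).
December has 31 days (65 left).
January has 31 days (34 left).
February has 28 days (6 left).
6 days into March → March 6, 2057.

March 6, 2057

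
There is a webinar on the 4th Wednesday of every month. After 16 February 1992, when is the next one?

26 February 1992

February 1992 starts on a Saturday; its first Wednesday is the 5th, so the 4th Wednesday is the 26th — 26 February 1992.
26 February 1992 is after 16 February 1992, so that is the next one.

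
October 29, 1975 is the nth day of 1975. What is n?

302

Days in months before October: 31 + 28 + 31 + 30 + 31 + 30 + 31 + 31 + 30 = 273.
Plus 29 days into October → day 302.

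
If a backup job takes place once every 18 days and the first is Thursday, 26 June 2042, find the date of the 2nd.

The 2nd occurrence is 1 interval after the first: 1 × 18 = 18 days after 26 June 2042.
June has 30 days — 4 days to the end of June leaves 14.
14 days into July → 14 July 2042.

14 July 2042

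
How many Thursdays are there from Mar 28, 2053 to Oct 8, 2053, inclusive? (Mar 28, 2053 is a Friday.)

Mar 28, 2053 is a Friday; the first Thursday on or after it is Apr 3, 2053 (6 days later).
From Apr 3, 2053 to Oct 8, 2053: 27 + 31 + 30 + 31 + 31 + 30 + 8 = 188 days (rest of Apr, May, Jun, Jul, Aug, Sep, Oct).
188 ÷ 7 = 26 full weeks with remainder 6, so 26 more Thursdays after the first → 27.

27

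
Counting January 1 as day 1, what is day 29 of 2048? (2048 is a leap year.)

29 into January → January 29.

2048-01-29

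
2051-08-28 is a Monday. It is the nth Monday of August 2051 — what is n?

Day 28 falls in week ⌈28/7⌉ of the month.
Days 1–7 hold the 1st Monday, 8–14 the 2nd, 15–21 the 3rd, 22–28 the 4th, 29–31 the 5th.
28 is in the range for the 4th.

4th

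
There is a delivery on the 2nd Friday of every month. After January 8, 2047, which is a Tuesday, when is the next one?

January 2047 starts on a Tuesday; its first Friday is the 4th, so the 2nd Friday is the 11th — January 11, 2047.
January 11, 2047 is after January 8, 2047, so that is the next one.

January 11, 2047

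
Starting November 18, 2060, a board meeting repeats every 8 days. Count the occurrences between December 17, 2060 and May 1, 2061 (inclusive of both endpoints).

Occurrences land 8·i days after November 18, 2060 for i = 0, 1, 2, …
December 17, 2060 is 29 days after the start; 29 ÷ 8 = 3 remainder 5; since the remainder is 5, round up to i = 4. First occurrence in the window: #5 on December 20, 2060 (4×8 = 32 days in).
May 1, 2061 is 164 days after the start; 164 ÷ 8 = 20 remainder 4. Last occurrence in the window: #21 on April 27, 2061.
Occurrences #5 through #21: 17 in total.

17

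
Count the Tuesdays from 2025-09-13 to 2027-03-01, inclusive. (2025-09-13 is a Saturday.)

76

2025-09-13 is a Saturday; the first Tuesday on or after it is 2025-09-16 (3 days later).
From 2025-09-16 to 2027-03-01: 106 + 365 + 60 = 531 days (rest of 2025, 2026, to 2027-03-01 in 2027).
531 ÷ 7 = 75 full weeks with remainder 6, so 75 more Tuesdays after the first → 76.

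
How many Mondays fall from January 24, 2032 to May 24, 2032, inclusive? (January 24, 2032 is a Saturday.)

January 24, 2032 is a Saturday; the first Monday on or after it is January 26, 2032 (2 days later).
From January 26, 2032 to May 24, 2032: 5 + 29 + 31 + 30 + 24 = 119 days (rest of January, February, March, April, May).
119 ÷ 7 = 17 full weeks with remainder 0, so 17 more Mondays after the first → 18.

18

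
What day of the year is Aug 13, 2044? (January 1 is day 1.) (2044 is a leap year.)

Days in months before Aug: 31 + 29 + 31 + 30 + 31 + 30 + 31 = 213.
Plus 13 days into Aug → day 226.

226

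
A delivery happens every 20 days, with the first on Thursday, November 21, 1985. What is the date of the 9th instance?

The 9th occurrence is 8 intervals after the first: 8 × 20 = 160 days after November 21, 1985.
November has 30 days — 9 days to the end of November leaves 151.
December has 31 days (120 left).
January has 31 days (89 left).
February has 28 days (61 left).
March has 31 days (30 left).
30 days into April → April 30, 1986.

April 30, 1986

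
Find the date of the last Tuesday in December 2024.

31 December 2024

December 2024 begins on a Sunday, so the first Tuesday is December 3 (2 days later).
December 2024 has 31 days. Adding weeks: 3, 10, 17, 24, 31 — the last one ≤ 31 is the 31st.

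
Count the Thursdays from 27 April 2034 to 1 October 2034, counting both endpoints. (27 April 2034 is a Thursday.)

23

27 April 2034 is a Thursday; the first Thursday on or after it is 27 April 2034.
From 27 April 2034 to 1 October 2034: 3 + 31 + 30 + 31 + 31 + 30 + 1 = 157 days (rest of April, May, June, July, August, September, October).
157 ÷ 7 = 22 full weeks with remainder 3, so 22 more Thursdays after the first → 23.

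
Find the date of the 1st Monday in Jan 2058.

Jan 2058 begins on a Tuesday, so the first Monday is Jan 7 (6 days later).

Jan 7, 2058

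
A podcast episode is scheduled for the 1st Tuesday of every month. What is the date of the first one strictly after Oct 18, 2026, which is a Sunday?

Oct 2026 starts on a Thursday, so its 1st Tuesday is Oct 6, 2026 (5 days in).
That is not after Oct 18, 2026, so look at Nov 2026.
Nov 2026 starts on a Sunday, so its 1st Tuesday is Nov 3, 2026 (2 days in).

Nov 3, 2026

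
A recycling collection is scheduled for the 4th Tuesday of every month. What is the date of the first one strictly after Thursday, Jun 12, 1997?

Jun 24, 1997

Jun 1997 starts on a Sunday; its first Tuesday is the 3rd, so the 4th Tuesday is the 24th — Jun 24, 1997.
Jun 24, 1997 is after Jun 12, 1997, so that is the next one.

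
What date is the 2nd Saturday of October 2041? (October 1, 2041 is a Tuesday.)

12 October 2041

October 2041 begins on a Tuesday, so the first Saturday is October 5 (4 days later).
The 2nd Saturday is 1 weeks later: 5 + 7 = 12.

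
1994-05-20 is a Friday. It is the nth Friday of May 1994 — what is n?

Day 20 falls in week ⌈20/7⌉ of the month.
Days 1–7 hold the 1st Friday, 8–14 the 2nd, 15–21 the 3rd, 22–28 the 4th, 29–31 the 5th.
20 is in the range for the 3rd.

3rd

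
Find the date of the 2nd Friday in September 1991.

1991-09-13

September 1991 begins on a Sunday, so the first Friday is September 6 (5 days later).
The 2nd Friday is 1 weeks later: 6 + 7 = 13.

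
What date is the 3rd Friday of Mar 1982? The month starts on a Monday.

Mar 1982 begins on a Monday, so the first Friday is Mar 5 (4 days later).
The 3rd Friday is 2 weeks later: 5 + 14 = 19.

Mar 19, 1982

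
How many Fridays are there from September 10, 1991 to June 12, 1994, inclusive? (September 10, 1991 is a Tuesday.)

September 10, 1991 is a Tuesday; the first Friday on or after it is September 13, 1991 (3 days later).
From September 13, 1991 to June 12, 1994: 109 + 366 + 365 + 163 = 1003 days (rest of 1991, 1992, 1993, to June 12, 1994 in 1994).
1003 ÷ 7 = 143 full weeks with remainder 2, so 143 more Fridays after the first → 144.

144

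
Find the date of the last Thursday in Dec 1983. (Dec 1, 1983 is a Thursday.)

Dec 29, 1983

Dec 1983 begins on a Thursday, so the first Thursday is Dec 1.
Dec 1983 has 31 days. Adding weeks: 1, 8, 15, 22, 29 — the last one ≤ 31 is the 29th.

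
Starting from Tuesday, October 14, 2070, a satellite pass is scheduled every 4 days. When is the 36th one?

March 3, 2071

The 36th occurrence is 35 intervals after the first: 35 × 4 = 140 days after October 14, 2070.
October has 31 days — 17 days to the end of October leaves 123.
November has 30 days (93 left).
December has 31 days (62 left).
January has 31 days (31 left).
February has 28 days (3 left).
3 days into March → March 3, 2071.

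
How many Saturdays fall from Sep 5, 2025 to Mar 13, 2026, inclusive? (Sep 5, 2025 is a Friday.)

Sep 5, 2025 is a Friday; the first Saturday on or after it is Sep 6, 2025 (1 day later).
From Sep 6, 2025 to Mar 13, 2026: 24 + 31 + 30 + 31 + 31 + 28 + 13 = 188 days (rest of Sep, Oct, Nov, Dec, Jan, Feb, Mar).
188 ÷ 7 = 26 full weeks with remainder 6, so 26 more Saturdays after the first → 27.

27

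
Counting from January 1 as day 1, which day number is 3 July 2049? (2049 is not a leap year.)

Days in months before July: 31 + 28 + 31 + 30 + 31 + 30 = 181.
Plus 3 days into July → day 184.

184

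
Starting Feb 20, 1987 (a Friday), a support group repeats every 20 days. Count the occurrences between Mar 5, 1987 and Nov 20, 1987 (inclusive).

Occurrences land 20·i days after Feb 20, 1987 for i = 0, 1, 2, …
Mar 5, 1987 is 13 days after the start; 13 ÷ 20 = 0 remainder 13; since the remainder is 13, round up to i = 1. First occurrence in the window: #2 on Mar 12, 1987 (1×20 = 20 days in).
Nov 20, 1987 is 273 days after the start; 273 ÷ 20 = 13 remainder 13. Last occurrence in the window: #14 on Nov 7, 1987.
Occurrences #2 through #14: 13 in total.

13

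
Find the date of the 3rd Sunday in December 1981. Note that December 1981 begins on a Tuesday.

December 1981 begins on a Tuesday, so the first Sunday is December 6 (5 days later).
The 3rd Sunday is 2 weeks later: 6 + 14 = 20.

1981-12-20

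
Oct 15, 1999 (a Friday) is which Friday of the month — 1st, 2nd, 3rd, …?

3rd

Day 15 falls in week ⌈15/7⌉ of the month.
Days 1–7 hold the 1st Friday, 8–14 the 2nd, 15–21 the 3rd, 22–28 the 4th, 29–31 the 5th.
15 is in the range for the 3rd.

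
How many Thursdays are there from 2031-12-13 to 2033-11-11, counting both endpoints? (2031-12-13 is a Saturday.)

100

2031-12-13 is a Saturday; the first Thursday on or after it is 2031-12-18 (5 days later).
From 2031-12-18 to 2033-11-11: 13 + 366 + 315 = 694 days (rest of 2031, 2032, to 2033-11-11 in 2033).
694 ÷ 7 = 99 full weeks with remainder 1, so 99 more Thursdays after the first → 100.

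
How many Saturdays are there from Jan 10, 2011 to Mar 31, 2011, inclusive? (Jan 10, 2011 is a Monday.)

Jan 10, 2011 is a Monday; the first Saturday on or after it is Jan 15, 2011 (5 days later).
From Jan 15, 2011 to Mar 31, 2011: 16 + 28 + 31 = 75 days (rest of Jan, Feb, Mar).
75 ÷ 7 = 10 full weeks with remainder 5, so 10 more Saturdays after the first → 11.

11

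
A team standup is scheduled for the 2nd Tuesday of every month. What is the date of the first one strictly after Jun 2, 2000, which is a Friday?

Jun 2000 starts on a Thursday; its first Tuesday is the 6th, so the 2nd Tuesday is the 13th — Jun 13, 2000.
Jun 13, 2000 is after Jun 2, 2000, so that is the next one.

Jun 13, 2000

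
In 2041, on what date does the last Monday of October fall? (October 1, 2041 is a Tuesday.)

2041-10-28

October 2041 begins on a Tuesday, so the first Monday is October 7 (6 days later).
October 2041 has 31 days. Adding weeks: 7, 14, 21, 28 — the last one ≤ 31 is the 28th.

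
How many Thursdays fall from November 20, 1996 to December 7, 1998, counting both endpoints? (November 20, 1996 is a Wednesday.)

107

November 20, 1996 is a Wednesday; the first Thursday on or after it is November 21, 1996 (1 day later).
From November 21, 1996 to December 7, 1998: 40 + 365 + 341 = 746 days (rest of 1996, 1997, to December 7, 1998 in 1998).
746 ÷ 7 = 106 full weeks with remainder 4, so 106 more Thursdays after the first → 107.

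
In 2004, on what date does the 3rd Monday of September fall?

September 2004 begins on a Wednesday, so the first Monday is September 6 (5 days later).
The 3rd Monday is 2 weeks later: 6 + 14 = 20.

2004-09-20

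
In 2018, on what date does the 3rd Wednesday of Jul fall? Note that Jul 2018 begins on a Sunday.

Jul 18, 2018

Jul 2018 begins on a Sunday, so the first Wednesday is Jul 4 (3 days later).
The 3rd Wednesday is 2 weeks later: 4 + 14 = 18.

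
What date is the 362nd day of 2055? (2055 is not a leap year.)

28 December 2055

January has 31 days (362 − 31 = 331 remain).
February has 28 days (331 − 28 = 303 remain).
March has 31 days (303 − 31 = 272 remain).
April has 30 days (272 − 30 = 242 remain).
May has 31 days (242 − 31 = 211 remain).
June has 30 days (211 − 30 = 181 remain).
July has 31 days (181 − 31 = 150 remain).
August has 31 days (150 − 31 = 119 remain).
September has 30 days (119 − 30 = 89 remain).
October has 31 days (89 − 31 = 58 remain).
November has 30 days (58 − 30 = 28 remain).
28 into December → December 28.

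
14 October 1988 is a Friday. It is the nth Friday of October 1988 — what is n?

2nd

Day 14 falls in week ⌈14/7⌉ of the month.
Days 1–7 hold the 1st Friday, 8–14 the 2nd, 15–21 the 3rd, 22–28 the 4th, 29–31 the 5th.
14 is in the range for the 2nd.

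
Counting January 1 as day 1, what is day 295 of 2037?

January has 31 days (295 − 31 = 264 remain).
February has 28 days (264 − 28 = 236 remain).
March has 31 days (236 − 31 = 205 remain).
April has 30 days (205 − 30 = 175 remain).
May has 31 days (175 − 31 = 144 remain).
June has 30 days (144 − 30 = 114 remain).
July has 31 days (114 − 31 = 83 remain).
August has 31 days (83 − 31 = 52 remain).
September has 30 days (52 − 30 = 22 remain).
22 into October → October 22.

2037-10-22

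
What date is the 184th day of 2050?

Jul 3, 2050

Jan has 31 days (184 − 31 = 153 remain).
Feb has 28 days (153 − 28 = 125 remain).
Mar has 31 days (125 − 31 = 94 remain).
Apr has 30 days (94 − 30 = 64 remain).
May has 31 days (64 − 31 = 33 remain).
Jun has 30 days (33 − 30 = 3 remain).
3 into Jul → Jul 3.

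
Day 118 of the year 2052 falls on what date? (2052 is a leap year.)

27 April 2052

January has 31 days (118 − 31 = 87 remain).
February has 29 days (87 − 29 = 58 remain).
March has 31 days (58 − 31 = 27 remain).
27 into April → April 27.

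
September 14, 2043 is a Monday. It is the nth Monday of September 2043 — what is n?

2nd

Day 14 falls in week ⌈14/7⌉ of the month.
Days 1–7 hold the 1st Monday, 8–14 the 2nd, 15–21 the 3rd, 22–28 the 4th, 29–31 the 5th.
14 is in the range for the 2nd.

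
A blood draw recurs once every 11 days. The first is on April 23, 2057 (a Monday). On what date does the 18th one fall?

October 27, 2057

The 18th occurrence is 17 intervals after the first: 17 × 11 = 187 days after April 23, 2057.
April has 30 days — 7 days to the end of April leaves 180.
May has 31 days (149 left).
June has 30 days (119 left).
July has 31 days (88 left).
August has 31 days (57 left).
September has 30 days (27 left).
27 days into October → October 27, 2057.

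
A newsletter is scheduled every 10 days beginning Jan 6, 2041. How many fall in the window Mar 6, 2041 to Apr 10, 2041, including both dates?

4

Occurrences land 10·i days after Jan 6, 2041 for i = 0, 1, 2, …
Mar 6, 2041 is 59 days after the start; 59 ÷ 10 = 5 remainder 9; since the remainder is 9, round up to i = 6. First occurrence in the window: #7 on Mar 7, 2041 (6×10 = 60 days in).
Apr 10, 2041 is 94 days after the start; 94 ÷ 10 = 9 remainder 4. Last occurrence in the window: #10 on Apr 6, 2041.
Occurrences #7 through #10: 4 in total.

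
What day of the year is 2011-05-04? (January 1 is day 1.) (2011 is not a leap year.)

Days in months before May: 31 + 28 + 31 + 30 = 120.
Plus 4 days into May → day 124.

124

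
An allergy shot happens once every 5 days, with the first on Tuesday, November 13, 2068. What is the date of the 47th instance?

July 1, 2069

The 47th occurrence is 46 intervals after the first: 46 × 5 = 230 days after November 13, 2068.
November has 30 days — 17 days to the end of November leaves 213.
December has 31 days (182 left).
January has 31 days (151 left).
February has 28 days (123 left).
March has 31 days (92 left).
April has 30 days (62 left).
May has 31 days (31 left).
June has 30 days (1 left).
1 day into July → July 1, 2069.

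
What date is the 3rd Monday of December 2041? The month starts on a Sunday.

December 2041 begins on a Sunday, so the first Monday is December 2 (1 day later).
The 3rd Monday is 2 weeks later: 2 + 14 = 16.

2041-12-16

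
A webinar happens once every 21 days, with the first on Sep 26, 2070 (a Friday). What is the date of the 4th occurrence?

Nov 28, 2070

The 4th occurrence is 3 intervals after the first: 3 × 21 = 63 days after Sep 26, 2070.
Sep has 30 days — 4 days to the end of Sep leaves 59.
Oct has 31 days (28 left).
28 days into Nov → Nov 28, 2070.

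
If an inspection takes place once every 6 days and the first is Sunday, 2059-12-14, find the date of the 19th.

2060-03-31

The 19th occurrence is 18 intervals after the first: 18 × 6 = 108 days after 2059-12-14.
December has 31 days — 17 days to the end of December leaves 91.
January has 31 days (60 left).
February has 29 days (31 left).
31 days into March → 2060-03-31.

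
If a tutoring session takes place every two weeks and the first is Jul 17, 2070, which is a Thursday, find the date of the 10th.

The 10th occurrence is 9 intervals after the first: 9 × 14 = 126 days after Jul 17, 2070.
Jul has 31 days — 14 days to the end of Jul leaves 112.
Aug has 31 days (81 left).
Sep has 30 days (51 left).
Oct has 31 days (20 left).
20 days into Nov → Nov 20, 2070.

Nov 20, 2070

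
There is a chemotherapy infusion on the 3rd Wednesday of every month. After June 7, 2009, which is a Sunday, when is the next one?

June 2009 starts on a Monday; its first Wednesday is the 3rd, so the 3rd Wednesday is the 17th — June 17, 2009.
June 17, 2009 is after June 7, 2009, so that is the next one.

June 17, 2009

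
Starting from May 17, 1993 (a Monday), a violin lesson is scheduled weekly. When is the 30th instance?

December 6, 1993

The 30th occurrence is 29 intervals after the first: 29 × 7 = 203 days after May 17, 1993.
May has 31 days — 14 days to the end of May leaves 189.
June has 30 days (159 left).
July has 31 days (128 left).
August has 31 days (97 left).
September has 30 days (67 left).
October has 31 days (36 left).
November has 30 days (6 left).
6 days into December → December 6, 1993.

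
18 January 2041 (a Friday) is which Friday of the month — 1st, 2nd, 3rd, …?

3rd

Day 18 falls in week ⌈18/7⌉ of the month.
Days 1–7 hold the 1st Friday, 8–14 the 2nd, 15–21 the 3rd, 22–28 the 4th, 29–31 the 5th.
18 is in the range for the 3rd.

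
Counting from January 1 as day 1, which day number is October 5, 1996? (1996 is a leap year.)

279

Days in months before October: 31 + 29 + 31 + 30 + 31 + 30 + 31 + 31 + 30 = 274.
Plus 5 days into October → day 279.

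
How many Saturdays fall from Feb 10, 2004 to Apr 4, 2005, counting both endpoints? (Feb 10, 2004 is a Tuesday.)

Feb 10, 2004 is a Tuesday; the first Saturday on or after it is Feb 14, 2004 (4 days later).
From Feb 14, 2004 to Apr 4, 2005: 321 + 94 = 415 days (rest of 2004, to Apr 4, 2005 in 2005).
415 ÷ 7 = 59 full weeks with remainder 2, so 59 more Saturdays after the first → 60.

60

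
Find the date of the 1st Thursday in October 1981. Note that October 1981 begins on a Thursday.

October 1981 begins on a Thursday, so the first Thursday is October 1.

October 1, 1981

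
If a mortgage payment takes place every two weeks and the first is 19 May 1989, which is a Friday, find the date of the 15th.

The 15th occurrence is 14 intervals after the first: 14 × 14 = 196 days after 19 May 1989.
May has 31 days — 12 days to the end of May leaves 184.
June has 30 days (154 left).
July has 31 days (123 left).
August has 31 days (92 left).
September has 30 days (62 left).
October has 31 days (31 left).
November has 30 days (1 left).
1 day into December → 1 December 1989.

1 December 1989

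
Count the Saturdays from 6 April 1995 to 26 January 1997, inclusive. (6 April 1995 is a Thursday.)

95

6 April 1995 is a Thursday; the first Saturday on or after it is 8 April 1995 (2 days later).
From 8 April 1995 to 26 January 1997: 267 + 366 + 26 = 659 days (rest of 1995, 1996, to 26 January 1997 in 1997).
659 ÷ 7 = 94 full weeks with remainder 1, so 94 more Saturdays after the first → 95.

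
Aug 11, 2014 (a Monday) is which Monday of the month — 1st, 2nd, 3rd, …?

2nd

Day 11 falls in week ⌈11/7⌉ of the month.
Days 1–7 hold the 1st Monday, 8–14 the 2nd, 15–21 the 3rd, 22–28 the 4th, 29–31 the 5th.
11 is in the range for the 2nd.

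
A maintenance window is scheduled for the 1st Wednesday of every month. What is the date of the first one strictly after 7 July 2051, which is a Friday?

2 August 2051

July 2051 starts on a Saturday, so its 1st Wednesday is 5 July 2051 (4 days in).
That is not after 7 July 2051, so look at August 2051.
August 2051 starts on a Tuesday, so its 1st Wednesday is 2 August 2051 (1 day in).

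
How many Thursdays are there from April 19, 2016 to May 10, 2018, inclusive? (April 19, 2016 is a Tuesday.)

108

April 19, 2016 is a Tuesday; the first Thursday on or after it is April 21, 2016 (2 days later).
From April 21, 2016 to May 10, 2018: 254 + 365 + 130 = 749 days (rest of 2016, 2017, to May 10, 2018 in 2018).
749 ÷ 7 = 107 full weeks with remainder 0, so 107 more Thursdays after the first → 108.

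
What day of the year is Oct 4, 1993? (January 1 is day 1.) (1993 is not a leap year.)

Days in months before Oct: 31 + 28 + 31 + 30 + 31 + 30 + 31 + 31 + 30 = 273.
Plus 4 days into Oct → day 277.

277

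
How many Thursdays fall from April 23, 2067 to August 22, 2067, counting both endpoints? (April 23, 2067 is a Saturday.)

April 23, 2067 is a Saturday; the first Thursday on or after it is April 28, 2067 (5 days later).
From April 28, 2067 to August 22, 2067: 2 + 31 + 30 + 31 + 22 = 116 days (rest of April, May, June, July, August).
116 ÷ 7 = 16 full weeks with remainder 4, so 16 more Thursdays after the first → 17.

17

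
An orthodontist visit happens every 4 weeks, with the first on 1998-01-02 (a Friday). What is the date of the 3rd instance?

The 3rd occurrence is 2 intervals after the first: 2 × 28 = 56 days after 1998-01-02.
January has 31 days — 29 days to the end of January leaves 27.
27 days into February → 1998-02-27.

1998-02-27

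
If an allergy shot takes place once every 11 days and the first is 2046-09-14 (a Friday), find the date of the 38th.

The 38th occurrence is 37 intervals after the first: 37 × 11 = 407 days after 2046-09-14.
September has 30 days — 16 days to the end of September leaves 391.
October has 31 days (360 left).
November has 30 days (330 left).
December has 31 days (299 left).
January has 31 days (268 left).
February has 28 days (240 left).
March has 31 days (209 left).
April has 30 days (179 left).
May has 31 days (148 left).
June has 30 days (118 left).
July has 31 days (87 left).
August has 31 days (56 left).
September has 30 days (26 left).
26 days into October → 2047-10-26.

2047-10-26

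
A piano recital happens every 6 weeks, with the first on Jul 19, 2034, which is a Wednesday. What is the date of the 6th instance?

The 6th occurrence is 5 intervals after the first: 5 × 42 = 210 days after Jul 19, 2034.
Jul has 31 days — 12 days to the end of Jul leaves 198.
Aug has 31 days (167 left).
Sep has 30 days (137 left).
Oct has 31 days (106 left).
Nov has 30 days (76 left).
Dec has 31 days (45 left).
Jan has 31 days (14 left).
14 days into Feb → Feb 14, 2035.

Feb 14, 2035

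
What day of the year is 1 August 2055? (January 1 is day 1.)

Days in months before August: 31 + 28 + 31 + 30 + 31 + 30 + 31 = 212.
Plus 1 day into August → day 213.

213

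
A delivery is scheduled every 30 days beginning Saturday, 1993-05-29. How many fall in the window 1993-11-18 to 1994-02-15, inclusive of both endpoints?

3

Occurrences land 30·i days after 1993-05-29 for i = 0, 1, 2, …
1993-11-18 is 173 days after the start; 173 ÷ 30 = 5 remainder 23; since the remainder is 23, round up to i = 6. First occurrence in the window: #7 on 1993-11-25 (6×30 = 180 days in).
1994-02-15 is 262 days after the start; 262 ÷ 30 = 8 remainder 22. Last occurrence in the window: #9 on 1994-01-24.
Occurrences #7 through #9: 3 in total.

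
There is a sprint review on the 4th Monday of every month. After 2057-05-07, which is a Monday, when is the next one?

May 2057 starts on a Tuesday; its first Monday is the 7th, so the 4th Monday is the 28th — 2057-05-28.
2057-05-28 is after 2057-05-07, so that is the next one.

2057-05-28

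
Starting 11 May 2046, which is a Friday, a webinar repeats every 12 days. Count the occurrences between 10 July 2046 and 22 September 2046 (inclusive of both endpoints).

7

Occurrences land 12·i days after 11 May 2046 for i = 0, 1, 2, …
10 July 2046 is 60 days after the start; 60 ÷ 12 = 5 remainder 0. First occurrence in the window: #6 on 10 July 2046 (5×12 = 60 days in).
22 September 2046 is 134 days after the start; 134 ÷ 12 = 11 remainder 2. Last occurrence in the window: #12 on 20 September 2046.
Occurrences #6 through #12: 7 in total.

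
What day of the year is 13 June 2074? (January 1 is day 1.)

164

Days in months before June: 31 + 28 + 31 + 30 + 31 = 151.
Plus 13 days into June → day 164.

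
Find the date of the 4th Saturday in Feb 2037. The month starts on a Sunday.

Feb 28, 2037

Feb 2037 begins on a Sunday, so the first Saturday is Feb 7 (6 days later).
The 4th Saturday is 3 weeks later: 7 + 21 = 28.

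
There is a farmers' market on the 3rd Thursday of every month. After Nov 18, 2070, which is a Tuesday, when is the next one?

Nov 20, 2070

Nov 2070 starts on a Saturday; its first Thursday is the 6th, so the 3rd Thursday is the 20th — Nov 20, 2070.
Nov 20, 2070 is after Nov 18, 2070, so that is the next one.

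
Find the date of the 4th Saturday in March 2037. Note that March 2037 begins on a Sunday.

March 2037 begins on a Sunday, so the first Saturday is March 7 (6 days later).
The 4th Saturday is 3 weeks later: 7 + 21 = 28.

28 March 2037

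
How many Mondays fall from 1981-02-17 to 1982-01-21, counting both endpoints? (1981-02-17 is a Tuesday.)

1981-02-17 is a Tuesday; the first Monday on or after it is 1981-02-23 (6 days later).
From 1981-02-23 to 1982-01-21: 311 + 21 = 332 days (rest of 1981, to 1982-01-21 in 1982).
332 ÷ 7 = 47 full weeks with remainder 3, so 47 more Mondays after the first → 48.

48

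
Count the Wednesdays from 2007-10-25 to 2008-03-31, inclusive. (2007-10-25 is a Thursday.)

22

2007-10-25 is a Thursday; the first Wednesday on or after it is 2007-10-31 (6 days later).
From 2007-10-31 to 2008-03-31: 0 + 30 + 31 + 31 + 29 + 31 = 152 days (rest of October, November, December, January, February, March).
152 ÷ 7 = 21 full weeks with remainder 5, so 21 more Wednesdays after the first → 22.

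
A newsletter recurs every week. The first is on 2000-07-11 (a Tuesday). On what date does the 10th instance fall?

The 10th occurrence is 9 intervals after the first: 9 × 7 = 63 days after 2000-07-11.
July has 31 days — 20 days to the end of July leaves 43.
August has 31 days (12 left).
12 days into September → 2000-09-12.

2000-09-12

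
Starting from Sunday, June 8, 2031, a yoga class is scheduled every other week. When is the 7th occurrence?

August 31, 2031

The 7th occurrence is 6 intervals after the first: 6 × 14 = 84 days after June 8, 2031.
June has 30 days — 22 days to the end of June leaves 62.
July has 31 days (31 left).
31 days into August → August 31, 2031.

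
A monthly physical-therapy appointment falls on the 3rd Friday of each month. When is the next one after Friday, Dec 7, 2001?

Dec 21, 2001

Dec 2001 starts on a Saturday; its first Friday is the 7th, so the 3rd Friday is the 21st — Dec 21, 2001.
Dec 21, 2001 is after Dec 7, 2001, so that is the next one.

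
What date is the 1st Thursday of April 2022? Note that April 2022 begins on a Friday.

April 7, 2022

April 2022 begins on a Friday, so the first Thursday is April 7 (6 days later).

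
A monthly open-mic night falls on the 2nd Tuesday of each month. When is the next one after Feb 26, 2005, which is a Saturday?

Mar 8, 2005

Feb 2005 starts on a Tuesday; its first Tuesday is the 1st, so the 2nd Tuesday is the 8th — Feb 8, 2005.
That is not after Feb 26, 2005, so look at Mar 2005.
Mar 2005 starts on a Tuesday; its first Tuesday is the 1st, so the 2nd Tuesday is the 8th — Mar 8, 2005.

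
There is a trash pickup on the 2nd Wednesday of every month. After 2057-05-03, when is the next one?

2057-05-09

May 2057 starts on a Tuesday; its first Wednesday is the 2nd, so the 2nd Wednesday is the 9th — 2057-05-09.
2057-05-09 is after 2057-05-03, so that is the next one.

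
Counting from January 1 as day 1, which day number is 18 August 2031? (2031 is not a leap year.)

230

Days in months before August: 31 + 28 + 31 + 30 + 31 + 30 + 31 = 212.
Plus 18 days into August → day 230.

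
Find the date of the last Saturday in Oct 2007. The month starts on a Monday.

Oct 2007 begins on a Monday, so the first Saturday is Oct 6 (5 days later).
Oct 2007 has 31 days. Adding weeks: 6, 13, 20, 27 — the last one ≤ 31 is the 27th.

Oct 27, 2007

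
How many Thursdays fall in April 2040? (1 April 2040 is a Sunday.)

4

1 April 2040 is a Sunday; the first Thursday on or after it is 5 April 2040 (4 days later).
From 5 April 2040 to 30 April 2040 is 30 − 5 = 25 days.
25 ÷ 7 = 3 full weeks with remainder 4, so 3 more Thursdays after the first → 4.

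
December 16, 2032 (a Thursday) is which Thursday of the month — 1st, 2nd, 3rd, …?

3rd

Day 16 falls in week ⌈16/7⌉ of the month.
Days 1–7 hold the 1st Thursday, 8–14 the 2nd, 15–21 the 3rd, 22–28 the 4th, 29–31 the 5th.
16 is in the range for the 3rd.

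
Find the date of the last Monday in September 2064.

September 29, 2064

The first Monday of September 2064 is September 1.
September 2064 has 30 days. Adding weeks: 1, 8, 15, 22, 29 — the last one ≤ 30 is the 29th.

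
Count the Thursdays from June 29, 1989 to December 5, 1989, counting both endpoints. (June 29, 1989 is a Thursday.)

23

June 29, 1989 is a Thursday; the first Thursday on or after it is June 29, 1989.
From June 29, 1989 to December 5, 1989: 1 + 31 + 31 + 30 + 31 + 30 + 5 = 159 days (rest of June, July, August, September, October, November, December).
159 ÷ 7 = 22 full weeks with remainder 5, so 22 more Thursdays after the first → 23.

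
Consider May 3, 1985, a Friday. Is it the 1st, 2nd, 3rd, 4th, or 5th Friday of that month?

1st

Day 3 falls in week ⌈3/7⌉ of the month.
Days 1–7 hold the 1st Friday, 8–14 the 2nd, 15–21 the 3rd, 22–28 the 4th, 29–31 the 5th.
3 is in the range for the 1st.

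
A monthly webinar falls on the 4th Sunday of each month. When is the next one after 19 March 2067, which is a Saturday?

March 2067 starts on a Tuesday; its first Sunday is the 6th, so the 4th Sunday is the 27th — 27 March 2067.
27 March 2067 is after 19 March 2067, so that is the next one.

27 March 2067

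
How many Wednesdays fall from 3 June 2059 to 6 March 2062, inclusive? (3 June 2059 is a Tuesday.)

144

3 June 2059 is a Tuesday; the first Wednesday on or after it is 4 June 2059 (1 day later).
From 4 June 2059 to 6 March 2062: 210 + 366 + 365 + 65 = 1006 days (rest of 2059, 2060, 2061, to 6 March 2062 in 2062).
1006 ÷ 7 = 143 full weeks with remainder 5, so 143 more Wednesdays after the first → 144.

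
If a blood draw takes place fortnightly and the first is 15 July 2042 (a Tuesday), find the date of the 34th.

The 34th occurrence is 33 intervals after the first: 33 × 14 = 462 days after 15 July 2042.
July has 31 days — 16 days to the end of July leaves 446.
From end of July to end of 2042 is 153 days (293 left).
January has 31 days (262 left).
February has 28 days (234 left).
March has 31 days (203 left).
April has 30 days (173 left).
May has 31 days (142 left).
June has 30 days (112 left).
July has 31 days (81 left).
August has 31 days (50 left).
September has 30 days (20 left).
20 days into October → 20 October 2043.

20 October 2043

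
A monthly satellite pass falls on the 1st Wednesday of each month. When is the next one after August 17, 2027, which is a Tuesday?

August 2027 starts on a Sunday, so its 1st Wednesday is August 4, 2027 (3 days in).
That is not after August 17, 2027, so look at September 2027.
September 2027 starts on a Wednesday, so its 1st Wednesday is September 1, 2027.

September 1, 2027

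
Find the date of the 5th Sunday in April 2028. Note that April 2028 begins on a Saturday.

April 2028 begins on a Saturday, so the first Sunday is April 2 (1 day later).
The 5th Sunday is 4 weeks later: 2 + 28 = 30.

30 April 2028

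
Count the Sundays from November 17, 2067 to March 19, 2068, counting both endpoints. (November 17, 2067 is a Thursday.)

18

November 17, 2067 is a Thursday; the first Sunday on or after it is November 20, 2067 (3 days later).
From November 20, 2067 to March 19, 2068: 10 + 31 + 31 + 29 + 19 = 120 days (rest of November, December, January, February, March).
120 ÷ 7 = 17 full weeks with remainder 1, so 17 more Sundays after the first → 18.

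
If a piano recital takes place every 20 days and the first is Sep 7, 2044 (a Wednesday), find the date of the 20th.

The 20th occurrence is 19 intervals after the first: 19 × 20 = 380 days after Sep 7, 2044.
Sep has 30 days — 23 days to the end of Sep leaves 357.
Oct has 31 days (326 left).
Nov has 30 days (296 left).
Dec has 31 days (265 left).
Jan has 31 days (234 left).
Feb has 28 days (206 left).
Mar has 31 days (175 left).
Apr has 30 days (145 left).
May has 31 days (114 left).
Jun has 30 days (84 left).
Jul has 31 days (53 left).
Aug has 31 days (22 left).
22 days into Sep → Sep 22, 2045.

Sep 22, 2045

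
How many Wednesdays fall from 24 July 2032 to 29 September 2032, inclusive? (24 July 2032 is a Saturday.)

10

24 July 2032 is a Saturday; the first Wednesday on or after it is 28 July 2032 (4 days later).
From 28 July 2032 to 29 September 2032: 3 + 31 + 29 = 63 days (rest of July, August, September).
63 ÷ 7 = 9 full weeks with remainder 0, so 9 more Wednesdays after the first → 10.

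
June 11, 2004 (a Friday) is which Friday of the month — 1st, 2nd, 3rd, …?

Day 11 falls in week ⌈11/7⌉ of the month.
Days 1–7 hold the 1st Friday, 8–14 the 2nd, 15–21 the 3rd, 22–28 the 4th, 29–31 the 5th.
11 is in the range for the 2nd.

2nd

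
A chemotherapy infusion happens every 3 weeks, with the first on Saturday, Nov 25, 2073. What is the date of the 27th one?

May 25, 2075

The 27th occurrence is 26 intervals after the first: 26 × 21 = 546 days after Nov 25, 2073.
Nov has 30 days — 5 days to the end of Nov leaves 541.
From end of Nov to end of 2073 is 31 days (510 left).
2074 has 365 days (145 left).
Jan has 31 days (114 left).
Feb has 28 days (86 left).
Mar has 31 days (55 left).
Apr has 30 days (25 left).
25 days into May → May 25, 2075.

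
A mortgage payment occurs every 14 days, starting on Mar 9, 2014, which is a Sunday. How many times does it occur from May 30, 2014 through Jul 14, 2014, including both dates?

Occurrences land 14·i days after Mar 9, 2014 for i = 0, 1, 2, …
May 30, 2014 is 82 days after the start; 82 ÷ 14 = 5 remainder 12; since the remainder is 12, round up to i = 6. First occurrence in the window: #7 on Jun 1, 2014 (6×14 = 84 days in).
Jul 14, 2014 is 127 days after the start; 127 ÷ 14 = 9 remainder 1. Last occurrence in the window: #10 on Jul 13, 2014.
Occurrences #7 through #10: 4 in total.

4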